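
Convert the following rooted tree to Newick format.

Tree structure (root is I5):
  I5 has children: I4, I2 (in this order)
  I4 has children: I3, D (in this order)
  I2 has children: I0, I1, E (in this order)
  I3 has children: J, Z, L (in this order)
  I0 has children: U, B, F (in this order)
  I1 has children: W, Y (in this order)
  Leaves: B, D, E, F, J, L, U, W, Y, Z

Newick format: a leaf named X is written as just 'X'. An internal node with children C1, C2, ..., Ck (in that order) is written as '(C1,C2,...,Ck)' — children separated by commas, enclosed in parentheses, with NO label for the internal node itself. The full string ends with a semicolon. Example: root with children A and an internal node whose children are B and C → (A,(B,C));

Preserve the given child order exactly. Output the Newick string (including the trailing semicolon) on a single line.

Answer: (((J,Z,L),D),((U,B,F),(W,Y),E));

Derivation:
internal I5 with children ['I4', 'I2']
  internal I4 with children ['I3', 'D']
    internal I3 with children ['J', 'Z', 'L']
      leaf 'J' → 'J'
      leaf 'Z' → 'Z'
      leaf 'L' → 'L'
    → '(J,Z,L)'
    leaf 'D' → 'D'
  → '((J,Z,L),D)'
  internal I2 with children ['I0', 'I1', 'E']
    internal I0 with children ['U', 'B', 'F']
      leaf 'U' → 'U'
      leaf 'B' → 'B'
      leaf 'F' → 'F'
    → '(U,B,F)'
    internal I1 with children ['W', 'Y']
      leaf 'W' → 'W'
      leaf 'Y' → 'Y'
    → '(W,Y)'
    leaf 'E' → 'E'
  → '((U,B,F),(W,Y),E)'
→ '(((J,Z,L),D),((U,B,F),(W,Y),E))'
Final: (((J,Z,L),D),((U,B,F),(W,Y),E));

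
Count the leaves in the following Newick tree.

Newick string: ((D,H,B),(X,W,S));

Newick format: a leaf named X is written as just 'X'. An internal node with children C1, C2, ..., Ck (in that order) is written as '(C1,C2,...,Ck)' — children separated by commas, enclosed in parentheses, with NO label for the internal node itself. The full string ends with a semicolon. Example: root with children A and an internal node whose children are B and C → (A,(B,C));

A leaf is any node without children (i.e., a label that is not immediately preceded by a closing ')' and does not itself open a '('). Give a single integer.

Answer: 6

Derivation:
Newick: ((D,H,B),(X,W,S));
Scan left-to-right; a leaf is any maximal label run not followed by '(':
  pos 2: leaf 'D' → count = 1
  pos 4: leaf 'H' → count = 2
  pos 6: leaf 'B' → count = 3
  pos 10: leaf 'X' → count = 4
  pos 12: leaf 'W' → count = 5
  pos 14: leaf 'S' → count = 6
Total leaves: 6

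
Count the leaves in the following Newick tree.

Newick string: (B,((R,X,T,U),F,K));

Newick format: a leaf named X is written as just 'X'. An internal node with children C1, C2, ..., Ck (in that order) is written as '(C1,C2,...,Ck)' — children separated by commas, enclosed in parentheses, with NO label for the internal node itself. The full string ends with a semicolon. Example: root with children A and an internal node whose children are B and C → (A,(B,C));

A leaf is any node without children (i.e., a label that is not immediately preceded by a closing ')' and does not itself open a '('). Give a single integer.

Answer: 7

Derivation:
Newick: (B,((R,X,T,U),F,K));
Scan left-to-right; a leaf is any maximal label run not followed by '(':
  pos 1: leaf 'B' → count = 1
  pos 5: leaf 'R' → count = 2
  pos 7: leaf 'X' → count = 3
  pos 9: leaf 'T' → count = 4
  pos 11: leaf 'U' → count = 5
  pos 14: leaf 'F' → count = 6
  pos 16: leaf 'K' → count = 7
Total leaves: 7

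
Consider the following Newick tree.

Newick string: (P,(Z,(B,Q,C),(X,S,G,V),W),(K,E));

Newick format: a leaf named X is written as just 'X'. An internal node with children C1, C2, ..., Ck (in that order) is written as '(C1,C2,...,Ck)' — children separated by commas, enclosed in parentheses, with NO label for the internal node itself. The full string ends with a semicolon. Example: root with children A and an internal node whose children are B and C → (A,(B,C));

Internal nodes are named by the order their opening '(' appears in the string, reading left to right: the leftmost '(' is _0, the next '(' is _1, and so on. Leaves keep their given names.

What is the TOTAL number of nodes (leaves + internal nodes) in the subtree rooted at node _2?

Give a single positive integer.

Answer: 4

Derivation:
Newick: (P,(Z,(B,Q,C),(X,S,G,V),W),(K,E));
Locate _2: it is the '(' at position 6 (the 3rd '(' reading left to right).
Query: subtree rooted at _2
_2: subtree_size = 1 + 3
  B: subtree_size = 1 + 0
  Q: subtree_size = 1 + 0
  C: subtree_size = 1 + 0
Total subtree size of _2: 4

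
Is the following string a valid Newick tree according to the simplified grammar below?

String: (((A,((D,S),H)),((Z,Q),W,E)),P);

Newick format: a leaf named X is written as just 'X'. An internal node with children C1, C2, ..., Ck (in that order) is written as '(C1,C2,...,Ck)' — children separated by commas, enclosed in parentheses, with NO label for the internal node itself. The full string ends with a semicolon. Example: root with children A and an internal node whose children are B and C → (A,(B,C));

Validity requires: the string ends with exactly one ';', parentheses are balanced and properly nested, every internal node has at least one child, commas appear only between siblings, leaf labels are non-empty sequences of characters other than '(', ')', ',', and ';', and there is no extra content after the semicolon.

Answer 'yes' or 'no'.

Input: (((A,((D,S),H)),((Z,Q),W,E)),P);
Paren balance: 7 '(' vs 7 ')' OK
Ends with single ';': True
Full parse: OK
Valid: True

Answer: yes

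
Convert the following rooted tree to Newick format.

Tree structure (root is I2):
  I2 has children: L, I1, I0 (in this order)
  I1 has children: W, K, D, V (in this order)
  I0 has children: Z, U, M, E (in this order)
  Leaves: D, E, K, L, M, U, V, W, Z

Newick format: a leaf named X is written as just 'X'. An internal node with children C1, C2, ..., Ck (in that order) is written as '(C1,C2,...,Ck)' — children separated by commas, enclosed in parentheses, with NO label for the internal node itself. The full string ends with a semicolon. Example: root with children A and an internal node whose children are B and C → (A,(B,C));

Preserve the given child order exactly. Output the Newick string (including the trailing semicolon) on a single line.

Answer: (L,(W,K,D,V),(Z,U,M,E));

Derivation:
internal I2 with children ['L', 'I1', 'I0']
  leaf 'L' → 'L'
  internal I1 with children ['W', 'K', 'D', 'V']
    leaf 'W' → 'W'
    leaf 'K' → 'K'
    leaf 'D' → 'D'
    leaf 'V' → 'V'
  → '(W,K,D,V)'
  internal I0 with children ['Z', 'U', 'M', 'E']
    leaf 'Z' → 'Z'
    leaf 'U' → 'U'
    leaf 'M' → 'M'
    leaf 'E' → 'E'
  → '(Z,U,M,E)'
→ '(L,(W,K,D,V),(Z,U,M,E))'
Final: (L,(W,K,D,V),(Z,U,M,E));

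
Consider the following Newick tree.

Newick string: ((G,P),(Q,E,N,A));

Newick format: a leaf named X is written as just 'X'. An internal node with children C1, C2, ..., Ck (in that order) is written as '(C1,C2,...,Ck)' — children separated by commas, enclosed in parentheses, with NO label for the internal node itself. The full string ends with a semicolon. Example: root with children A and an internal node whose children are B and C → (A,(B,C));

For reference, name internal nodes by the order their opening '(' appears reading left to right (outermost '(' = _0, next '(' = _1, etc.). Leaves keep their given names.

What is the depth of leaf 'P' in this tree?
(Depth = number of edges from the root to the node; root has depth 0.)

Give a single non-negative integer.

Answer: 2

Derivation:
Newick: ((G,P),(Q,E,N,A));
Naming internals by '(' encounter order: outermost '(' = _0, next = _1, ...
Query node: P
Path from root: _0 -> _1 -> P
Depth of P: 2 (number of edges from root)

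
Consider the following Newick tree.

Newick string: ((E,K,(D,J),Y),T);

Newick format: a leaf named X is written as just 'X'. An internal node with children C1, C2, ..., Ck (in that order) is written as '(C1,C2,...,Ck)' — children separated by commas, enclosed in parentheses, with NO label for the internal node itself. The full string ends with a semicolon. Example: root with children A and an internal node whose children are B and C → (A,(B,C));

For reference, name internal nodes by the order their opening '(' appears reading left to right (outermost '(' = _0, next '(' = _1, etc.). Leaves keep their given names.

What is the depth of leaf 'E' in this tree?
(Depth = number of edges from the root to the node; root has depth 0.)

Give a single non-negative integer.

Answer: 2

Derivation:
Newick: ((E,K,(D,J),Y),T);
Naming internals by '(' encounter order: outermost '(' = _0, next = _1, ...
Query node: E
Path from root: _0 -> _1 -> E
Depth of E: 2 (number of edges from root)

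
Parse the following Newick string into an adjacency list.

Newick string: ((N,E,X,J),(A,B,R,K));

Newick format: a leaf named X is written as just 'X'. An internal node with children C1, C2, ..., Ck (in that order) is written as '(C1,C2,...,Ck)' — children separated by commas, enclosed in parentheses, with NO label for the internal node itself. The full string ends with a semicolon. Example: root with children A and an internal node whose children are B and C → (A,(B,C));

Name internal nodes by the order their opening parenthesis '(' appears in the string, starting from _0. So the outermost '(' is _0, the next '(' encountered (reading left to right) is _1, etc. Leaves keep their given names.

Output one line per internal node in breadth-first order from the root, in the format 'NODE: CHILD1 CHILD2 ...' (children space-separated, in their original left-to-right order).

Input: ((N,E,X,J),(A,B,R,K));
Scanning left-to-right, naming '(' by encounter order:
  pos 0: '(' -> open internal node _0 (depth 1)
  pos 1: '(' -> open internal node _1 (depth 2)
  pos 9: ')' -> close internal node _1 (now at depth 1)
  pos 11: '(' -> open internal node _2 (depth 2)
  pos 19: ')' -> close internal node _2 (now at depth 1)
  pos 20: ')' -> close internal node _0 (now at depth 0)
Total internal nodes: 3
BFS adjacency from root:
  _0: _1 _2
  _1: N E X J
  _2: A B R K

Answer: _0: _1 _2
_1: N E X J
_2: A B R K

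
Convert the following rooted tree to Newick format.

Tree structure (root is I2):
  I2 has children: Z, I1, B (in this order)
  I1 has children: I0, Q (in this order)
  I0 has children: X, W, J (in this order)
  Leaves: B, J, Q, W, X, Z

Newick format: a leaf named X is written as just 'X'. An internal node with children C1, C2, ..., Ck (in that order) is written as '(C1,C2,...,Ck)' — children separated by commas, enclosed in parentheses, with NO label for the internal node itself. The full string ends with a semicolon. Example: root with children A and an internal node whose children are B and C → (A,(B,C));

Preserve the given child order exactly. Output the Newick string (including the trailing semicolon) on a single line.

Answer: (Z,((X,W,J),Q),B);

Derivation:
internal I2 with children ['Z', 'I1', 'B']
  leaf 'Z' → 'Z'
  internal I1 with children ['I0', 'Q']
    internal I0 with children ['X', 'W', 'J']
      leaf 'X' → 'X'
      leaf 'W' → 'W'
      leaf 'J' → 'J'
    → '(X,W,J)'
    leaf 'Q' → 'Q'
  → '((X,W,J),Q)'
  leaf 'B' → 'B'
→ '(Z,((X,W,J),Q),B)'
Final: (Z,((X,W,J),Q),B);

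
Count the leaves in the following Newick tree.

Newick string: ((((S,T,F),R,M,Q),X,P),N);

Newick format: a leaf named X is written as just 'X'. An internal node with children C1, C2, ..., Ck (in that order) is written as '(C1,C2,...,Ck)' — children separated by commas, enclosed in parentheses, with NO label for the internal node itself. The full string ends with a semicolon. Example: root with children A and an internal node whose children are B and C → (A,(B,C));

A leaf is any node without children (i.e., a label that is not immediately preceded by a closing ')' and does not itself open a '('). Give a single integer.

Newick: ((((S,T,F),R,M,Q),X,P),N);
Scan left-to-right; a leaf is any maximal label run not followed by '(':
  pos 4: leaf 'S' → count = 1
  pos 6: leaf 'T' → count = 2
  pos 8: leaf 'F' → count = 3
  pos 11: leaf 'R' → count = 4
  pos 13: leaf 'M' → count = 5
  pos 15: leaf 'Q' → count = 6
  pos 18: leaf 'X' → count = 7
  pos 20: leaf 'P' → count = 8
  pos 23: leaf 'N' → count = 9
Total leaves: 9

Answer: 9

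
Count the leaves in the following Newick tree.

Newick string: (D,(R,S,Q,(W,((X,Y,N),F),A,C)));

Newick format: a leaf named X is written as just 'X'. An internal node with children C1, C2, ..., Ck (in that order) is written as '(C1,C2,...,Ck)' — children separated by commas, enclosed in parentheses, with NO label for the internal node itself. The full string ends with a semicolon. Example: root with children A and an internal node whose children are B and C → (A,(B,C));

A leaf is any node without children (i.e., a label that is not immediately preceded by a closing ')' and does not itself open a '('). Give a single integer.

Answer: 11

Derivation:
Newick: (D,(R,S,Q,(W,((X,Y,N),F),A,C)));
Scan left-to-right; a leaf is any maximal label run not followed by '(':
  pos 1: leaf 'D' → count = 1
  pos 4: leaf 'R' → count = 2
  pos 6: leaf 'S' → count = 3
  pos 8: leaf 'Q' → count = 4
  pos 11: leaf 'W' → count = 5
  pos 15: leaf 'X' → count = 6
  pos 17: leaf 'Y' → count = 7
  pos 19: leaf 'N' → count = 8
  pos 22: leaf 'F' → count = 9
  pos 25: leaf 'A' → count = 10
  pos 27: leaf 'C' → count = 11
Total leaves: 11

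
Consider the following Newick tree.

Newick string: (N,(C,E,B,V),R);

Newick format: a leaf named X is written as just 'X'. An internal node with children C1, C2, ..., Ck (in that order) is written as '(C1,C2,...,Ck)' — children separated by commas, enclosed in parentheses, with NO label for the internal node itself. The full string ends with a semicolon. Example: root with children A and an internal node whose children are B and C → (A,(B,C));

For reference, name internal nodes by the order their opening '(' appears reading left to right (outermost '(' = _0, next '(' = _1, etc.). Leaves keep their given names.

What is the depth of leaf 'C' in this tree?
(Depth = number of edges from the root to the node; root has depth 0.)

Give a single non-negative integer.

Newick: (N,(C,E,B,V),R);
Naming internals by '(' encounter order: outermost '(' = _0, next = _1, ...
Query node: C
Path from root: _0 -> _1 -> C
Depth of C: 2 (number of edges from root)

Answer: 2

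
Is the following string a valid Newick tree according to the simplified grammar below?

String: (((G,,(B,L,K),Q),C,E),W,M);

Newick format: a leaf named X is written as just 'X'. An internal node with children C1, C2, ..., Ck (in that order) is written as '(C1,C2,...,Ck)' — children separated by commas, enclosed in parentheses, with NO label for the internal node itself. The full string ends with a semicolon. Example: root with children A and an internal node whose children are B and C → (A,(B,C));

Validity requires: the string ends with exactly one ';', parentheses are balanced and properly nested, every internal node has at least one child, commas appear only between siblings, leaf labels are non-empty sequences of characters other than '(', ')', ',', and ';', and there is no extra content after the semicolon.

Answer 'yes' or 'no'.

Answer: no

Derivation:
Input: (((G,,(B,L,K),Q),C,E),W,M);
Paren balance: 4 '(' vs 4 ')' OK
Ends with single ';': True
Full parse: FAILS (empty leaf label at pos 5)
Valid: False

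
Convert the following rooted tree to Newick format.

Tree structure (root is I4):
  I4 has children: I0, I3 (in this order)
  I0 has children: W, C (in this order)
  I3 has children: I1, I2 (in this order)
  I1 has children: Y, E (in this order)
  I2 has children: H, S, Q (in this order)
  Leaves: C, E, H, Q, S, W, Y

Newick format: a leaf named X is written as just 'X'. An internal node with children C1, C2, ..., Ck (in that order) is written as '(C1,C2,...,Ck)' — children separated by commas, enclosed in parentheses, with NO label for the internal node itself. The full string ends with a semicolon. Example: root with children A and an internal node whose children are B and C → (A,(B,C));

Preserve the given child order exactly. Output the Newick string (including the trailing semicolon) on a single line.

Answer: ((W,C),((Y,E),(H,S,Q)));

Derivation:
internal I4 with children ['I0', 'I3']
  internal I0 with children ['W', 'C']
    leaf 'W' → 'W'
    leaf 'C' → 'C'
  → '(W,C)'
  internal I3 with children ['I1', 'I2']
    internal I1 with children ['Y', 'E']
      leaf 'Y' → 'Y'
      leaf 'E' → 'E'
    → '(Y,E)'
    internal I2 with children ['H', 'S', 'Q']
      leaf 'H' → 'H'
      leaf 'S' → 'S'
      leaf 'Q' → 'Q'
    → '(H,S,Q)'
  → '((Y,E),(H,S,Q))'
→ '((W,C),((Y,E),(H,S,Q)))'
Final: ((W,C),((Y,E),(H,S,Q)));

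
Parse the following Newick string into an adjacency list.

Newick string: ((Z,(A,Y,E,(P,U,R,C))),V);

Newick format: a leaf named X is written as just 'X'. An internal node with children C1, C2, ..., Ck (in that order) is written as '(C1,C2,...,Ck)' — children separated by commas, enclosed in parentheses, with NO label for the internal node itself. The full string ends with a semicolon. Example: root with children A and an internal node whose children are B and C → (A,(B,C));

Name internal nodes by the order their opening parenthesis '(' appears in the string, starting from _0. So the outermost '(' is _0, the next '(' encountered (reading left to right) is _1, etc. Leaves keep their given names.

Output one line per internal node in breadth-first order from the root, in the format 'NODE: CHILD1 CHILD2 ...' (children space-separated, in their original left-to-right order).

Input: ((Z,(A,Y,E,(P,U,R,C))),V);
Scanning left-to-right, naming '(' by encounter order:
  pos 0: '(' -> open internal node _0 (depth 1)
  pos 1: '(' -> open internal node _1 (depth 2)
  pos 4: '(' -> open internal node _2 (depth 3)
  pos 11: '(' -> open internal node _3 (depth 4)
  pos 19: ')' -> close internal node _3 (now at depth 3)
  pos 20: ')' -> close internal node _2 (now at depth 2)
  pos 21: ')' -> close internal node _1 (now at depth 1)
  pos 24: ')' -> close internal node _0 (now at depth 0)
Total internal nodes: 4
BFS adjacency from root:
  _0: _1 V
  _1: Z _2
  _2: A Y E _3
  _3: P U R C

Answer: _0: _1 V
_1: Z _2
_2: A Y E _3
_3: P U R C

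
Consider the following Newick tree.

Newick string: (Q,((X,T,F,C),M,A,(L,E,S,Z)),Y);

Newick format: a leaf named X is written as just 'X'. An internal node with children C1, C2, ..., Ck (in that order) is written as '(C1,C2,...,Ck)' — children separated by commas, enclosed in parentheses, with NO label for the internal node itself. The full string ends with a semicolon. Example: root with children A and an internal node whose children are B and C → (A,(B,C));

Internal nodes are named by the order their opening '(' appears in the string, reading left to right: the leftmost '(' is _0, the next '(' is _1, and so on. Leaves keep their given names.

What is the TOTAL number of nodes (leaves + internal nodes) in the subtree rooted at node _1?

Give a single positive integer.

Newick: (Q,((X,T,F,C),M,A,(L,E,S,Z)),Y);
Locate _1: it is the '(' at position 3 (the 2nd '(' reading left to right).
Query: subtree rooted at _1
_1: subtree_size = 1 + 12
  _2: subtree_size = 1 + 4
    X: subtree_size = 1 + 0
    T: subtree_size = 1 + 0
    F: subtree_size = 1 + 0
    C: subtree_size = 1 + 0
  M: subtree_size = 1 + 0
  A: subtree_size = 1 + 0
  _3: subtree_size = 1 + 4
    L: subtree_size = 1 + 0
    E: subtree_size = 1 + 0
    S: subtree_size = 1 + 0
    Z: subtree_size = 1 + 0
Total subtree size of _1: 13

Answer: 13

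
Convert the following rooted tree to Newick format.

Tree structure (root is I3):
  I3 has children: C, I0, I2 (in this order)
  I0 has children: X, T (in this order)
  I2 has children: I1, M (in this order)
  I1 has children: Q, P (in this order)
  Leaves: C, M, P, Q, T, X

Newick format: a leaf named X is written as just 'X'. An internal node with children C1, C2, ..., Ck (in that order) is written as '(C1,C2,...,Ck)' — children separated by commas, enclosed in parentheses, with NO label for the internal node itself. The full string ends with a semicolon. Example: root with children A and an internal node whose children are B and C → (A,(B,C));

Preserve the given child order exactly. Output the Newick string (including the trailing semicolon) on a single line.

internal I3 with children ['C', 'I0', 'I2']
  leaf 'C' → 'C'
  internal I0 with children ['X', 'T']
    leaf 'X' → 'X'
    leaf 'T' → 'T'
  → '(X,T)'
  internal I2 with children ['I1', 'M']
    internal I1 with children ['Q', 'P']
      leaf 'Q' → 'Q'
      leaf 'P' → 'P'
    → '(Q,P)'
    leaf 'M' → 'M'
  → '((Q,P),M)'
→ '(C,(X,T),((Q,P),M))'
Final: (C,(X,T),((Q,P),M));

Answer: (C,(X,T),((Q,P),M));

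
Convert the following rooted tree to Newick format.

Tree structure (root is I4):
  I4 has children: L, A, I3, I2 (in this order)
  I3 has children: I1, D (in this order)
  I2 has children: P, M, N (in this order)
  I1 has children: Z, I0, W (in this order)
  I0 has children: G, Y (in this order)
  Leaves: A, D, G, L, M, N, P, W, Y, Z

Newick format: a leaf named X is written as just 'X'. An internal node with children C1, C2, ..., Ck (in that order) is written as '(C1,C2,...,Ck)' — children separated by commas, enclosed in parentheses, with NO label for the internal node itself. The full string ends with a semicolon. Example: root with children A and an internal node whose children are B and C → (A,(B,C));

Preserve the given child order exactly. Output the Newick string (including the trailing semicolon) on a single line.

Answer: (L,A,((Z,(G,Y),W),D),(P,M,N));

Derivation:
internal I4 with children ['L', 'A', 'I3', 'I2']
  leaf 'L' → 'L'
  leaf 'A' → 'A'
  internal I3 with children ['I1', 'D']
    internal I1 with children ['Z', 'I0', 'W']
      leaf 'Z' → 'Z'
      internal I0 with children ['G', 'Y']
        leaf 'G' → 'G'
        leaf 'Y' → 'Y'
      → '(G,Y)'
      leaf 'W' → 'W'
    → '(Z,(G,Y),W)'
    leaf 'D' → 'D'
  → '((Z,(G,Y),W),D)'
  internal I2 with children ['P', 'M', 'N']
    leaf 'P' → 'P'
    leaf 'M' → 'M'
    leaf 'N' → 'N'
  → '(P,M,N)'
→ '(L,A,((Z,(G,Y),W),D),(P,M,N))'
Final: (L,A,((Z,(G,Y),W),D),(P,M,N));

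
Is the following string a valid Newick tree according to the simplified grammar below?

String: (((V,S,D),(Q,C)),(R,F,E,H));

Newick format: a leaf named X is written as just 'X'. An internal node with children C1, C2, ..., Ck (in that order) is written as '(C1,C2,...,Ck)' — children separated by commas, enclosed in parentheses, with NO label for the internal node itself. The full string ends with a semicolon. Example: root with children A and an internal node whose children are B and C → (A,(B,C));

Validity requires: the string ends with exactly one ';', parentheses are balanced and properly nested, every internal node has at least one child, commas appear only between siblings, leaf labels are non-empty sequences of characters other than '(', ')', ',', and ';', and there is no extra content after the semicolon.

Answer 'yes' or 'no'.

Input: (((V,S,D),(Q,C)),(R,F,E,H));
Paren balance: 5 '(' vs 5 ')' OK
Ends with single ';': True
Full parse: OK
Valid: True

Answer: yes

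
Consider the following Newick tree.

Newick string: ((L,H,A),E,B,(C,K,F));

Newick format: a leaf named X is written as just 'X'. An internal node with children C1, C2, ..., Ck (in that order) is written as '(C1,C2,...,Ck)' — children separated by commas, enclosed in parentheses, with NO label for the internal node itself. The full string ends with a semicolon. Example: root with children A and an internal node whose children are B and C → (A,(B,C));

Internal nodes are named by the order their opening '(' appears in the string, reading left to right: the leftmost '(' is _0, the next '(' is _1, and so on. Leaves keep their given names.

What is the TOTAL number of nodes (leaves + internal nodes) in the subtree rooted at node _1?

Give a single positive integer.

Answer: 4

Derivation:
Newick: ((L,H,A),E,B,(C,K,F));
Locate _1: it is the '(' at position 1 (the 2nd '(' reading left to right).
Query: subtree rooted at _1
_1: subtree_size = 1 + 3
  L: subtree_size = 1 + 0
  H: subtree_size = 1 + 0
  A: subtree_size = 1 + 0
Total subtree size of _1: 4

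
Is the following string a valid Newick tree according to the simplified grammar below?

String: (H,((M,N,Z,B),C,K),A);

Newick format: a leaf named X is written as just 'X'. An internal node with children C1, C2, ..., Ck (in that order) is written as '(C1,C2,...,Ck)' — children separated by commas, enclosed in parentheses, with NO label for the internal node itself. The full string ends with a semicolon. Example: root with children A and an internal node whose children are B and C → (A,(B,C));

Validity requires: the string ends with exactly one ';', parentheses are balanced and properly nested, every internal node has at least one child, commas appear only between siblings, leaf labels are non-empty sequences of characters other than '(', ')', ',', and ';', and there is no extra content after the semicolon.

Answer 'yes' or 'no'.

Answer: yes

Derivation:
Input: (H,((M,N,Z,B),C,K),A);
Paren balance: 3 '(' vs 3 ')' OK
Ends with single ';': True
Full parse: OK
Valid: True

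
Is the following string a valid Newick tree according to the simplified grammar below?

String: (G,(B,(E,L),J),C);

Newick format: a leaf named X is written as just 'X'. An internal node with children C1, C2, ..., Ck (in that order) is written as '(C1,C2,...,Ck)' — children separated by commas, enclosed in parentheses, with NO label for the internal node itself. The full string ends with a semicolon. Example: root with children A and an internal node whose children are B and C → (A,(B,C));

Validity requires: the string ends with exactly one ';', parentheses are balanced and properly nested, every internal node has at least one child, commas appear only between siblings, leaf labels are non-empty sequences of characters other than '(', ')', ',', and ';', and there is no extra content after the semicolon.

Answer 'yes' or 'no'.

Input: (G,(B,(E,L),J),C);
Paren balance: 3 '(' vs 3 ')' OK
Ends with single ';': True
Full parse: OK
Valid: True

Answer: yes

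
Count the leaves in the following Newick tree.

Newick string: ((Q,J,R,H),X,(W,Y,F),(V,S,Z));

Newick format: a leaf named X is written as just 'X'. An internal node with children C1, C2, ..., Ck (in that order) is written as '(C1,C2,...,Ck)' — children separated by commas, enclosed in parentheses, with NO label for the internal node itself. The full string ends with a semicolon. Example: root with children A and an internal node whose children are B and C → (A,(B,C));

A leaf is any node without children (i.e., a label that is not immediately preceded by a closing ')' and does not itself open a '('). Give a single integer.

Answer: 11

Derivation:
Newick: ((Q,J,R,H),X,(W,Y,F),(V,S,Z));
Scan left-to-right; a leaf is any maximal label run not followed by '(':
  pos 2: leaf 'Q' → count = 1
  pos 4: leaf 'J' → count = 2
  pos 6: leaf 'R' → count = 3
  pos 8: leaf 'H' → count = 4
  pos 11: leaf 'X' → count = 5
  pos 14: leaf 'W' → count = 6
  pos 16: leaf 'Y' → count = 7
  pos 18: leaf 'F' → count = 8
  pos 22: leaf 'V' → count = 9
  pos 24: leaf 'S' → count = 10
  pos 26: leaf 'Z' → count = 11
Total leaves: 11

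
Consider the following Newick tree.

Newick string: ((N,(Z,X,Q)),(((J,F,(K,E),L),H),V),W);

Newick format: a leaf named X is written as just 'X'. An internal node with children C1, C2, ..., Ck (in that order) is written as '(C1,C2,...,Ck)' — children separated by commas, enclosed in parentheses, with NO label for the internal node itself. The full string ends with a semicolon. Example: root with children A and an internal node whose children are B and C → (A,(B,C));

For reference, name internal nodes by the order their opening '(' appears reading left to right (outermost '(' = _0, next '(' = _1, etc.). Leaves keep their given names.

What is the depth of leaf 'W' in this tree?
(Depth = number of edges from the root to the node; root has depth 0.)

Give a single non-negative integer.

Answer: 1

Derivation:
Newick: ((N,(Z,X,Q)),(((J,F,(K,E),L),H),V),W);
Naming internals by '(' encounter order: outermost '(' = _0, next = _1, ...
Query node: W
Path from root: _0 -> W
Depth of W: 1 (number of edges from root)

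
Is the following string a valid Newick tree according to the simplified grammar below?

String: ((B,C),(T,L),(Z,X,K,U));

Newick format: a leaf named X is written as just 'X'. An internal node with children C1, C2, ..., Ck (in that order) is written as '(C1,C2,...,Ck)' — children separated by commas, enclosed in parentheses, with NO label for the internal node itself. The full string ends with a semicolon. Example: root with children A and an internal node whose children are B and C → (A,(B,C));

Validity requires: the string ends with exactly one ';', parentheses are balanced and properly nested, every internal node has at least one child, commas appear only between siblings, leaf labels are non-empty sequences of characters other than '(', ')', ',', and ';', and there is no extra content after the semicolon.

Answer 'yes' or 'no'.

Input: ((B,C),(T,L),(Z,X,K,U));
Paren balance: 4 '(' vs 4 ')' OK
Ends with single ';': True
Full parse: OK
Valid: True

Answer: yes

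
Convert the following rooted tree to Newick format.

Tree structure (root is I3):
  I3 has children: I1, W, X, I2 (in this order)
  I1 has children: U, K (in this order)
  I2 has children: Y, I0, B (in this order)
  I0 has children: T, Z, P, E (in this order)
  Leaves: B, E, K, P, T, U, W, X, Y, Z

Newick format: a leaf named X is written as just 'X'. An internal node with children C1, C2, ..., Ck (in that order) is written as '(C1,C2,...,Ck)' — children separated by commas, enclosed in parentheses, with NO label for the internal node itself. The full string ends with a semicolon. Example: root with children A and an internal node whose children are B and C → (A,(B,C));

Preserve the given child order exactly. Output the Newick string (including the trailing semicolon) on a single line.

internal I3 with children ['I1', 'W', 'X', 'I2']
  internal I1 with children ['U', 'K']
    leaf 'U' → 'U'
    leaf 'K' → 'K'
  → '(U,K)'
  leaf 'W' → 'W'
  leaf 'X' → 'X'
  internal I2 with children ['Y', 'I0', 'B']
    leaf 'Y' → 'Y'
    internal I0 with children ['T', 'Z', 'P', 'E']
      leaf 'T' → 'T'
      leaf 'Z' → 'Z'
      leaf 'P' → 'P'
      leaf 'E' → 'E'
    → '(T,Z,P,E)'
    leaf 'B' → 'B'
  → '(Y,(T,Z,P,E),B)'
→ '((U,K),W,X,(Y,(T,Z,P,E),B))'
Final: ((U,K),W,X,(Y,(T,Z,P,E),B));

Answer: ((U,K),W,X,(Y,(T,Z,P,E),B));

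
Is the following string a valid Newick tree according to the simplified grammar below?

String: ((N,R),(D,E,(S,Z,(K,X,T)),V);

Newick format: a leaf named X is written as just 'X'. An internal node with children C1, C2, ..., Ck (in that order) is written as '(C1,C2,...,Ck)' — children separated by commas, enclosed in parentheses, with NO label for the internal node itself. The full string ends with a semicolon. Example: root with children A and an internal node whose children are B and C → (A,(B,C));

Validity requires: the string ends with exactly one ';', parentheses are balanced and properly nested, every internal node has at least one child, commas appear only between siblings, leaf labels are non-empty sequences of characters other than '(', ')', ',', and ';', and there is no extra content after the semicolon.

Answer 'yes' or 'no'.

Answer: no

Derivation:
Input: ((N,R),(D,E,(S,Z,(K,X,T)),V);
Paren balance: 5 '(' vs 4 ')' MISMATCH
Ends with single ';': True
Full parse: FAILS (expected , or ) at pos 28)
Valid: False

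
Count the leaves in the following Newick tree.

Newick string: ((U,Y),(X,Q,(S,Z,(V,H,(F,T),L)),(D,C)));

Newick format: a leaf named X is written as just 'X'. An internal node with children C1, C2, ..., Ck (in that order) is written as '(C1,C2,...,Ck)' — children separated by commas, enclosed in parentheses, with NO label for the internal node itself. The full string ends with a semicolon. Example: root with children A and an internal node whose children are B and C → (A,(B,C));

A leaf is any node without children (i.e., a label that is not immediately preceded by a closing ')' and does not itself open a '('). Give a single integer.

Newick: ((U,Y),(X,Q,(S,Z,(V,H,(F,T),L)),(D,C)));
Scan left-to-right; a leaf is any maximal label run not followed by '(':
  pos 2: leaf 'U' → count = 1
  pos 4: leaf 'Y' → count = 2
  pos 8: leaf 'X' → count = 3
  pos 10: leaf 'Q' → count = 4
  pos 13: leaf 'S' → count = 5
  pos 15: leaf 'Z' → count = 6
  pos 18: leaf 'V' → count = 7
  pos 20: leaf 'H' → count = 8
  pos 23: leaf 'F' → count = 9
  pos 25: leaf 'T' → count = 10
  pos 28: leaf 'L' → count = 11
  pos 33: leaf 'D' → count = 12
  pos 35: leaf 'C' → count = 13
Total leaves: 13

Answer: 13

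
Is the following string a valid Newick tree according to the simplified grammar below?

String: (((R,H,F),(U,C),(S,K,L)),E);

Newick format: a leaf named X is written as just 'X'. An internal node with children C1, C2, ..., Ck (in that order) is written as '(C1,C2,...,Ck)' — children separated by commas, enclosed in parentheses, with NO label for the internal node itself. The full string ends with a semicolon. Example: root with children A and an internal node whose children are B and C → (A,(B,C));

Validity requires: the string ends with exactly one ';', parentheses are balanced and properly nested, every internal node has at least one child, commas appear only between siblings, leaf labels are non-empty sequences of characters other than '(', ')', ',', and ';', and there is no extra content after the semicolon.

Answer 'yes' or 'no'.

Answer: yes

Derivation:
Input: (((R,H,F),(U,C),(S,K,L)),E);
Paren balance: 5 '(' vs 5 ')' OK
Ends with single ';': True
Full parse: OK
Valid: True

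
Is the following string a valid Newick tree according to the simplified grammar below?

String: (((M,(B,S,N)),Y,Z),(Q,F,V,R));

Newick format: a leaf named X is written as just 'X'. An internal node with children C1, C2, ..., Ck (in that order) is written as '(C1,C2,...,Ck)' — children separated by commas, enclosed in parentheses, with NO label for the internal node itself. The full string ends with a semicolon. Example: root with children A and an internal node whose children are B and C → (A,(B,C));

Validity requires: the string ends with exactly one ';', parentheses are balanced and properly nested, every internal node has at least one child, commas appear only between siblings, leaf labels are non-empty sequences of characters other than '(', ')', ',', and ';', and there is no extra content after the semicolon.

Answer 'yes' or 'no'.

Answer: yes

Derivation:
Input: (((M,(B,S,N)),Y,Z),(Q,F,V,R));
Paren balance: 5 '(' vs 5 ')' OK
Ends with single ';': True
Full parse: OK
Valid: True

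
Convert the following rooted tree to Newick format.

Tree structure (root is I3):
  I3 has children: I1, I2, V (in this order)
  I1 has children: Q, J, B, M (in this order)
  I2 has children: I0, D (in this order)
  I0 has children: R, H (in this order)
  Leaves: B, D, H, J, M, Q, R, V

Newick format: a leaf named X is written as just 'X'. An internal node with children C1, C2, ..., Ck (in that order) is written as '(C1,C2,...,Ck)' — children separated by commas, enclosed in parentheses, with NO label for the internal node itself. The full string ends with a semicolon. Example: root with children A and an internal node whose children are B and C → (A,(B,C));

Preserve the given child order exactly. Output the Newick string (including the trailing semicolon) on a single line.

Answer: ((Q,J,B,M),((R,H),D),V);

Derivation:
internal I3 with children ['I1', 'I2', 'V']
  internal I1 with children ['Q', 'J', 'B', 'M']
    leaf 'Q' → 'Q'
    leaf 'J' → 'J'
    leaf 'B' → 'B'
    leaf 'M' → 'M'
  → '(Q,J,B,M)'
  internal I2 with children ['I0', 'D']
    internal I0 with children ['R', 'H']
      leaf 'R' → 'R'
      leaf 'H' → 'H'
    → '(R,H)'
    leaf 'D' → 'D'
  → '((R,H),D)'
  leaf 'V' → 'V'
→ '((Q,J,B,M),((R,H),D),V)'
Final: ((Q,J,B,M),((R,H),D),V);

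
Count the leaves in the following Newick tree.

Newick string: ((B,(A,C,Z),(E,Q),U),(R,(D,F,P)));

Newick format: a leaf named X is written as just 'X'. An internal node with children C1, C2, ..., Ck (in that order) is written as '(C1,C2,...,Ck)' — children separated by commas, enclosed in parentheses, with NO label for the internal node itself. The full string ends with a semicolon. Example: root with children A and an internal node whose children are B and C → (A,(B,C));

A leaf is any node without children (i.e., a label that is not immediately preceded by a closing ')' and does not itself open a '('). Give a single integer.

Answer: 11

Derivation:
Newick: ((B,(A,C,Z),(E,Q),U),(R,(D,F,P)));
Scan left-to-right; a leaf is any maximal label run not followed by '(':
  pos 2: leaf 'B' → count = 1
  pos 5: leaf 'A' → count = 2
  pos 7: leaf 'C' → count = 3
  pos 9: leaf 'Z' → count = 4
  pos 13: leaf 'E' → count = 5
  pos 15: leaf 'Q' → count = 6
  pos 18: leaf 'U' → count = 7
  pos 22: leaf 'R' → count = 8
  pos 25: leaf 'D' → count = 9
  pos 27: leaf 'F' → count = 10
  pos 29: leaf 'P' → count = 11
Total leaves: 11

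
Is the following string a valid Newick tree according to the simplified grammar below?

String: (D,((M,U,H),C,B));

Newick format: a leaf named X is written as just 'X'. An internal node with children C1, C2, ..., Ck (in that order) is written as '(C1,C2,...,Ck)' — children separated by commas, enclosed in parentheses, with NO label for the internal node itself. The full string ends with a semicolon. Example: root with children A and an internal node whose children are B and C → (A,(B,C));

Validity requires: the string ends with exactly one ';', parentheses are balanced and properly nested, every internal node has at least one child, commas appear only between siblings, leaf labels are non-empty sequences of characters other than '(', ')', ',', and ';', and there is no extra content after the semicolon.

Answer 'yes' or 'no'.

Input: (D,((M,U,H),C,B));
Paren balance: 3 '(' vs 3 ')' OK
Ends with single ';': True
Full parse: OK
Valid: True

Answer: yes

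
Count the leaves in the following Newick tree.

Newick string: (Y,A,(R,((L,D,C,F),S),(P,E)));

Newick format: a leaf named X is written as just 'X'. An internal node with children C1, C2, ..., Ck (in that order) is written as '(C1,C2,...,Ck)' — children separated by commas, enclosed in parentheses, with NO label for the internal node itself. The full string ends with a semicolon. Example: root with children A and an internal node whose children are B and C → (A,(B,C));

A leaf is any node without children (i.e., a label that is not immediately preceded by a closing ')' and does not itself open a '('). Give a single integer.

Answer: 10

Derivation:
Newick: (Y,A,(R,((L,D,C,F),S),(P,E)));
Scan left-to-right; a leaf is any maximal label run not followed by '(':
  pos 1: leaf 'Y' → count = 1
  pos 3: leaf 'A' → count = 2
  pos 6: leaf 'R' → count = 3
  pos 10: leaf 'L' → count = 4
  pos 12: leaf 'D' → count = 5
  pos 14: leaf 'C' → count = 6
  pos 16: leaf 'F' → count = 7
  pos 19: leaf 'S' → count = 8
  pos 23: leaf 'P' → count = 9
  pos 25: leaf 'E' → count = 10
Total leaves: 10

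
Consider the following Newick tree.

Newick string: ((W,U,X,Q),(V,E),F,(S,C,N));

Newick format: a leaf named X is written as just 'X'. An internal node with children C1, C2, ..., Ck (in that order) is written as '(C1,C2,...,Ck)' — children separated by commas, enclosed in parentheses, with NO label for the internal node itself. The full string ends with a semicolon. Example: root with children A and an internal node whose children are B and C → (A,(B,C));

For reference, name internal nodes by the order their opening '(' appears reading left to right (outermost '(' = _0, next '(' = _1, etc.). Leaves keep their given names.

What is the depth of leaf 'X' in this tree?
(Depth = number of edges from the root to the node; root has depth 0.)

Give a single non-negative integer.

Answer: 2

Derivation:
Newick: ((W,U,X,Q),(V,E),F,(S,C,N));
Naming internals by '(' encounter order: outermost '(' = _0, next = _1, ...
Query node: X
Path from root: _0 -> _1 -> X
Depth of X: 2 (number of edges from root)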